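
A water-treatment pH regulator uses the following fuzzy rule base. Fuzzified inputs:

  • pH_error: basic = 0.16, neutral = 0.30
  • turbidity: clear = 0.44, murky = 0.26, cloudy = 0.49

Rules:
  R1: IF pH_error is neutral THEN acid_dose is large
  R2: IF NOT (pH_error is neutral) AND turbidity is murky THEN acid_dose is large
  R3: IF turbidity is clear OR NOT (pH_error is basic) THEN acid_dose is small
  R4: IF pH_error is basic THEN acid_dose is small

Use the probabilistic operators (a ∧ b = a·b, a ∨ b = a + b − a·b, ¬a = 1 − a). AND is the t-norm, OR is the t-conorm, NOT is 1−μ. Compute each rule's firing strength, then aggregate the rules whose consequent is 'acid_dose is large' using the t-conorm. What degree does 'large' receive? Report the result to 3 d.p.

R1: neutral=0.30 → w = 0.3000
R2: ¬neutral=1−0.30=0.70, murky=0.26; AND[a·b] → w = 0.1820
R3: clear=0.44, ¬basic=1−0.16=0.84; OR[a + b − a·b] → w = 0.9104
R4: basic=0.16 → w = 0.1600
Rules with consequent 'large': {R1, R2} → strengths 0.3000, 0.1820
Aggregate via t-conorm [a + b − a·b]: 0.4274

0.427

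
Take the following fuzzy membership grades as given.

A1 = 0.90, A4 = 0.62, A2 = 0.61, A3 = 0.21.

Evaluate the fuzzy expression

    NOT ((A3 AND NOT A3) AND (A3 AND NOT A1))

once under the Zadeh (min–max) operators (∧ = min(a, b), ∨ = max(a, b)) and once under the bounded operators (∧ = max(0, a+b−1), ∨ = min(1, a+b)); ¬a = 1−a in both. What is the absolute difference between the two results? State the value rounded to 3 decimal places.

0.100

Under Zadeh (min–max):
  NOT A3 = 1 − 0.21 = 0.79
  A3 AND NOT A3 = min(a, b) on (0.21, 0.79) = 0.21
  NOT A1 = 1 − 0.90 = 0.10
  A3 AND NOT A1 = min(a, b) on (0.21, 0.10) = 0.10
  (A3 AND NOT A3) AND (A3 AND NOT A1) = min(a, b) on (0.21, 0.10) = 0.10
  NOT ((A3 AND NOT A3) AND (A3 AND NOT A1)) = 1 − 0.10 = 0.90
  → value = 0.9000
Under bounded:
  NOT A3 = 1 − 0.21 = 0.79
  A3 AND NOT A3 = max(0, a+b−1) on (0.21, 0.79) = 0.00
  NOT A1 = 1 − 0.90 = 0.10
  A3 AND NOT A1 = max(0, a+b−1) on (0.21, 0.10) = 0.00
  (A3 AND NOT A3) AND (A3 AND NOT A1) = max(0, a+b−1) on (0.00, 0.00) = 0.00
  NOT ((A3 AND NOT A3) AND (A3 AND NOT A1)) = 1 − 0.00 = 1.00
  → value = 1.0000
|0.9000 − 1.0000| = 0.100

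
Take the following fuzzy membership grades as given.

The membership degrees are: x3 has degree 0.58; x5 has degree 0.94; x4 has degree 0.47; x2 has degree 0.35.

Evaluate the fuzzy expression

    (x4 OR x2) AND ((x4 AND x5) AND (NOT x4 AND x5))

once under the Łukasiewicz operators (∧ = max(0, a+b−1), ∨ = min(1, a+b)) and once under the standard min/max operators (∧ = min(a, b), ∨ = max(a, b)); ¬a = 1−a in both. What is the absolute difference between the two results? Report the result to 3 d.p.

0.470

Under Łukasiewicz:
  x4 OR x2 = min(1, a+b) on (0.47, 0.35) = 0.82
  x4 AND x5 = max(0, a+b−1) on (0.47, 0.94) = 0.41
  NOT x4 = 1 − 0.47 = 0.53
  NOT x4 AND x5 = max(0, a+b−1) on (0.53, 0.94) = 0.47
  (x4 AND x5) AND (NOT x4 AND x5) = max(0, a+b−1) on (0.41, 0.47) = 0.00
  (x4 OR x2) AND ((x4 AND x5) AND (NOT x4 AND x5)) = max(0, a+b−1) on (0.82, 0.00) = 0.00
  → value = 0.0000
Under standard min/max:
  x4 OR x2 = max(a, b) on (0.47, 0.35) = 0.47
  x4 AND x5 = min(a, b) on (0.47, 0.94) = 0.47
  NOT x4 = 1 − 0.47 = 0.53
  NOT x4 AND x5 = min(a, b) on (0.53, 0.94) = 0.53
  (x4 AND x5) AND (NOT x4 AND x5) = min(a, b) on (0.47, 0.53) = 0.47
  (x4 OR x2) AND ((x4 AND x5) AND (NOT x4 AND x5)) = min(a, b) on (0.47, 0.47) = 0.47
  → value = 0.4700
|0.0000 − 0.4700| = 0.470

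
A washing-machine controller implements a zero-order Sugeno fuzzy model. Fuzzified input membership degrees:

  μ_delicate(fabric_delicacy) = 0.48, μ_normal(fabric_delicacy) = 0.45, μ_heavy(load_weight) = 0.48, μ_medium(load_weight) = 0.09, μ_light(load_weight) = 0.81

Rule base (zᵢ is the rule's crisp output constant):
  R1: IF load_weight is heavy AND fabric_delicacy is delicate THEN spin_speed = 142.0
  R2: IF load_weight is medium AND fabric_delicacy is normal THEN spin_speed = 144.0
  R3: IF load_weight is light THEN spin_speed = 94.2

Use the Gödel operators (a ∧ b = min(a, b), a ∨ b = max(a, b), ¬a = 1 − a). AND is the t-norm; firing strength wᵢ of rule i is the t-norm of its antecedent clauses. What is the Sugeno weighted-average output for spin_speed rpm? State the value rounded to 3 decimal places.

114.074

R1 (z=142.0): heavy=0.48, delicate=0.48; AND[min(a, b)] → w = 0.48
R2 (z=144.0): medium=0.09, normal=0.45; AND[min(a, b)] → w = 0.09
R3 (z=94.2): light=0.81 → w = 0.81
Weighted average = (0.48·142.0 + 0.09·144.0 + 0.81·94.2) / (0.48 + 0.09 + 0.81)
  = 157.4220 / 1.3800 = 114.074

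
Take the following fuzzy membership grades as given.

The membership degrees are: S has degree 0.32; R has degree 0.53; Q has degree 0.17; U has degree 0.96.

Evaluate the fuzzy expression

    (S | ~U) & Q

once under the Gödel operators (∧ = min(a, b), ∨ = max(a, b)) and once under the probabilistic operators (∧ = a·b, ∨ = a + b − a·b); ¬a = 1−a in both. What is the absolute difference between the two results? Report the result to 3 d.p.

Under Gödel:
  ~U = 1 − 0.96 = 0.04
  S | ~U = max(a, b) on (0.32, 0.04) = 0.32
  (S | ~U) & Q = min(a, b) on (0.32, 0.17) = 0.17
  → value = 0.1700
Under probabilistic:
  ~U = 1 − 0.9600 = 0.0400
  S | ~U = a + b − a·b on (0.3200, 0.0400) = 0.3472
  (S | ~U) & Q = a·b on (0.3472, 0.1700) = 0.0590
  → value = 0.0590
|0.1700 − 0.0590| = 0.111

0.111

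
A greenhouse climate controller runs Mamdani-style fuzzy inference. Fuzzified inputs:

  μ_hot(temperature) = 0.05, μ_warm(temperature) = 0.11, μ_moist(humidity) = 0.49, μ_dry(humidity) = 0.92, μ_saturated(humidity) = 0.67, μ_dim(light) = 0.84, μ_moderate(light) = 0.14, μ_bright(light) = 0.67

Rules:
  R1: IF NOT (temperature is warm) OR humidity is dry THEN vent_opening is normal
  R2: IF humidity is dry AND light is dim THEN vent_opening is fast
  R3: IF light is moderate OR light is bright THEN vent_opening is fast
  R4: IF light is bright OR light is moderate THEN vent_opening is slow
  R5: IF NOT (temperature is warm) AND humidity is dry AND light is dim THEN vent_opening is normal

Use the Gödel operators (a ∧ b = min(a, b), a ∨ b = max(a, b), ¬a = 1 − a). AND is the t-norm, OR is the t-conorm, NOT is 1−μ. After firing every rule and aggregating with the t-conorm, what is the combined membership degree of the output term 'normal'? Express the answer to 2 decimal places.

0.92

R1: ¬warm=1−0.11=0.89, dry=0.92; OR[max(a, b)] → w = 0.92
R2: dry=0.92, dim=0.84; AND[min(a, b)] → w = 0.84
R3: moderate=0.14, bright=0.67; OR[max(a, b)] → w = 0.67
R4: bright=0.67, moderate=0.14; OR[max(a, b)] → w = 0.67
R5: ¬warm=1−0.11=0.89, dry=0.92, dim=0.84; AND[min(a, b)] → w = 0.84
Rules with consequent 'normal': {R1, R5} → strengths 0.92, 0.84
Aggregate via t-conorm [max(a, b)]: 0.92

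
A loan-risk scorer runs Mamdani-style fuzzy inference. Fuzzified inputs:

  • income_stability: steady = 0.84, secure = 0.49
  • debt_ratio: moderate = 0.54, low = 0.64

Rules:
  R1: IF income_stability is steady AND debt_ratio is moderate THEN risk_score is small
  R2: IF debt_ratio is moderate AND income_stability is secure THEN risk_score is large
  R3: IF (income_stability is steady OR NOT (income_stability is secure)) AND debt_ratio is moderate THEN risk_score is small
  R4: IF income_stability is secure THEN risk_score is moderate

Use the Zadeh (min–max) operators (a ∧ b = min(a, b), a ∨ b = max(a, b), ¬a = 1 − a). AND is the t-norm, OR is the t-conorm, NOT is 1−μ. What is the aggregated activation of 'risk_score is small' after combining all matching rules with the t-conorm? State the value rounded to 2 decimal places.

0.54

R1: steady=0.84, moderate=0.54; AND[min(a, b)] → w = 0.54
R2: moderate=0.54, secure=0.49; AND[min(a, b)] → w = 0.49
R3: (steady=0.84 OR ¬secure=1−0.49=0.51) = 0.84; AND[min(a, b)] with moderate=0.54 → w = 0.54
R4: secure=0.49 → w = 0.49
Rules with consequent 'small': {R1, R3} → strengths 0.54, 0.54
Aggregate via t-conorm [max(a, b)]: 0.54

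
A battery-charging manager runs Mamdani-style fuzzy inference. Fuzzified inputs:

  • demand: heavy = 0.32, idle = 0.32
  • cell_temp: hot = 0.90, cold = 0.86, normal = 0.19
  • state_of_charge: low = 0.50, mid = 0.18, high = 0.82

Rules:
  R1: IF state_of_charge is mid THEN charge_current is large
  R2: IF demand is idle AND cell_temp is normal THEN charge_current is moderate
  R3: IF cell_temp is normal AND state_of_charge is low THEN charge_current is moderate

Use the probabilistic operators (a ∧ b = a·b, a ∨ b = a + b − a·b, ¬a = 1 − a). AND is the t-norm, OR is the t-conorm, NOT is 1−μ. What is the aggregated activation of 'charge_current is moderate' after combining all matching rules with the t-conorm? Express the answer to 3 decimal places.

0.150

R1: mid=0.18 → w = 0.1800
R2: idle=0.32, normal=0.19; AND[a·b] → w = 0.0608
R3: normal=0.19, low=0.50; AND[a·b] → w = 0.0950
Rules with consequent 'moderate': {R2, R3} → strengths 0.0608, 0.0950
Aggregate via t-conorm [a + b − a·b]: 0.1500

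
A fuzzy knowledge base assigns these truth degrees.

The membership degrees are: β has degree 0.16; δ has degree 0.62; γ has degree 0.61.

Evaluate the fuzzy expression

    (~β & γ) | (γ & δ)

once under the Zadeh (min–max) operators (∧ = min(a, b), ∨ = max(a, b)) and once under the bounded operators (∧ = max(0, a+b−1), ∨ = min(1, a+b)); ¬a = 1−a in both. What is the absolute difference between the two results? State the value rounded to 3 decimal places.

0.070

Under Zadeh (min–max):
  ~β = 1 − 0.16 = 0.84
  ~β & γ = min(a, b) on (0.84, 0.61) = 0.61
  γ & δ = min(a, b) on (0.61, 0.62) = 0.61
  (~β & γ) | (γ & δ) = max(a, b) on (0.61, 0.61) = 0.61
  → value = 0.6100
Under bounded:
  ~β = 1 − 0.16 = 0.84
  ~β & γ = max(0, a+b−1) on (0.84, 0.61) = 0.45
  γ & δ = max(0, a+b−1) on (0.61, 0.62) = 0.23
  (~β & γ) | (γ & δ) = min(1, a+b) on (0.45, 0.23) = 0.68
  → value = 0.6800
|0.6100 − 0.6800| = 0.070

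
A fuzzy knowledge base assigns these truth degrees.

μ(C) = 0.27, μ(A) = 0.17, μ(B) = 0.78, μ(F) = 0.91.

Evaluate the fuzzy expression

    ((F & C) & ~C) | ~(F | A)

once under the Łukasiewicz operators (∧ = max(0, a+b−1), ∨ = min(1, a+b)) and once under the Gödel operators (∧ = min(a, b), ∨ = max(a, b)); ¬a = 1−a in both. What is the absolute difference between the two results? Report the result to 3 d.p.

0.270

Under Łukasiewicz:
  F & C = max(0, a+b−1) on (0.91, 0.27) = 0.18
  ~C = 1 − 0.27 = 0.73
  (F & C) & ~C = max(0, a+b−1) on (0.18, 0.73) = 0.00
  F | A = min(1, a+b) on (0.91, 0.17) = 1.00
  ~(F | A) = 1 − 1.00 = 0.00
  ((F & C) & ~C) | ~(F | A) = min(1, a+b) on (0.00, 0.00) = 0.00
  → value = 0.0000
Under Gödel:
  F & C = min(a, b) on (0.91, 0.27) = 0.27
  ~C = 1 − 0.27 = 0.73
  (F & C) & ~C = min(a, b) on (0.27, 0.73) = 0.27
  F | A = max(a, b) on (0.91, 0.17) = 0.91
  ~(F | A) = 1 − 0.91 = 0.09
  ((F & C) & ~C) | ~(F | A) = max(a, b) on (0.27, 0.09) = 0.27
  → value = 0.2700
|0.0000 − 0.2700| = 0.270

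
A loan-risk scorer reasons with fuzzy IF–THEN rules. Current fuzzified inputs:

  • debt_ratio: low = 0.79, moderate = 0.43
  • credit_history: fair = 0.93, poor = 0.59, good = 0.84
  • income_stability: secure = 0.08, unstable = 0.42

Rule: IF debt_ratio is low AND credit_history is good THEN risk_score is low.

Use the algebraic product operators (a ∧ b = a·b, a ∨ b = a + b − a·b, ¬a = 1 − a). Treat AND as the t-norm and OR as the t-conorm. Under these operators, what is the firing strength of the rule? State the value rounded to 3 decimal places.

firing strength: low=0.79, good=0.84; AND[a·b] → w = 0.6636

0.664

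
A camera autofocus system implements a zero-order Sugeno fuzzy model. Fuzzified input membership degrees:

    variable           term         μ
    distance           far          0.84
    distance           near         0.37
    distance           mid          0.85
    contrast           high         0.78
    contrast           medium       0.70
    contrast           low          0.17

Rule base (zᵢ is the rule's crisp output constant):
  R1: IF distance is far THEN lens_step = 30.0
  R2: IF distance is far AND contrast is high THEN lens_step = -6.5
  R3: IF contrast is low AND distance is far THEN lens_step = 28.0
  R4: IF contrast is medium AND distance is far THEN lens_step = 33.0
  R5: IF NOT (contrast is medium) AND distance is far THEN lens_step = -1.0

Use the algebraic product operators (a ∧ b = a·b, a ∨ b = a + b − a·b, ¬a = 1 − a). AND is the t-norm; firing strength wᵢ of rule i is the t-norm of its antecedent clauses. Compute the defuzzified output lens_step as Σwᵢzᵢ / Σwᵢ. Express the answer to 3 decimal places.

17.793

R1 (z=30.0): far=0.84 → w = 0.8400
R2 (z=-6.5): far=0.84, high=0.78; AND[a·b] → w = 0.6552
R3 (z=28.0): low=0.17, far=0.84; AND[a·b] → w = 0.1428
R4 (z=33.0): medium=0.70, far=0.84; AND[a·b] → w = 0.5880
R5 (z=-1.0): ¬medium=1−0.70=0.30, far=0.84; AND[a·b] → w = 0.2520
Weighted average = (0.8400·30.0 + 0.6552·-6.5 + 0.1428·28.0 + 0.5880·33.0 + 0.2520·-1.0) / (0.8400 + 0.6552 + 0.1428 + 0.5880 + 0.2520)
  = 44.0916 / 2.4780 = 17.793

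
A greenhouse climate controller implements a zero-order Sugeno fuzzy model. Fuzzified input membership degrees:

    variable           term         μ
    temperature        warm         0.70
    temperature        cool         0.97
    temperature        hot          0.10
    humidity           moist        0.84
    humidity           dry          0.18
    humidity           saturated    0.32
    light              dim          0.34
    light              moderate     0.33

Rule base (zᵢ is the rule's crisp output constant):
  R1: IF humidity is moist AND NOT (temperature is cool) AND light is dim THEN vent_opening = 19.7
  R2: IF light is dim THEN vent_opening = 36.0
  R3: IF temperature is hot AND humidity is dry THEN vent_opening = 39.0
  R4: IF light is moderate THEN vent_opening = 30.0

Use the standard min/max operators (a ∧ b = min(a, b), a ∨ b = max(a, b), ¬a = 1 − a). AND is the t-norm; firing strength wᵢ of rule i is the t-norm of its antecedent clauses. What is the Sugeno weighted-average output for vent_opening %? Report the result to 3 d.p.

33.289

R1 (z=19.7): moist=0.84, ¬cool=1−0.97=0.03, dim=0.34; AND[min(a, b)] → w = 0.03
R2 (z=36.0): dim=0.34 → w = 0.34
R3 (z=39.0): hot=0.10, dry=0.18; AND[min(a, b)] → w = 0.10
R4 (z=30.0): moderate=0.33 → w = 0.33
Weighted average = (0.03·19.7 + 0.34·36.0 + 0.10·39.0 + 0.33·30.0) / (0.03 + 0.34 + 0.10 + 0.33)
  = 26.6310 / 0.8000 = 33.289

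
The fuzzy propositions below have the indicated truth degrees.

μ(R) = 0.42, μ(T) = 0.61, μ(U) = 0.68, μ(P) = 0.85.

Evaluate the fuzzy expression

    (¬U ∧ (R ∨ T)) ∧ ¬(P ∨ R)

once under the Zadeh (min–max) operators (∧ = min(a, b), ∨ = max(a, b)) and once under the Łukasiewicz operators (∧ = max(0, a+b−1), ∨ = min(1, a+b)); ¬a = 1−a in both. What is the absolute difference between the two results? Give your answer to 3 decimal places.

Under Zadeh (min–max):
  ¬U = 1 − 0.68 = 0.32
  R ∨ T = max(a, b) on (0.42, 0.61) = 0.61
  ¬U ∧ (R ∨ T) = min(a, b) on (0.32, 0.61) = 0.32
  P ∨ R = max(a, b) on (0.85, 0.42) = 0.85
  ¬(P ∨ R) = 1 − 0.85 = 0.15
  (¬U ∧ (R ∨ T)) ∧ ¬(P ∨ R) = min(a, b) on (0.32, 0.15) = 0.15
  → value = 0.1500
Under Łukasiewicz:
  ¬U = 1 − 0.68 = 0.32
  R ∨ T = min(1, a+b) on (0.42, 0.61) = 1.00
  ¬U ∧ (R ∨ T) = max(0, a+b−1) on (0.32, 1.00) = 0.32
  P ∨ R = min(1, a+b) on (0.85, 0.42) = 1.00
  ¬(P ∨ R) = 1 − 1.00 = 0.00
  (¬U ∧ (R ∨ T)) ∧ ¬(P ∨ R) = max(0, a+b−1) on (0.32, 0.00) = 0.00
  → value = 0.0000
|0.1500 − 0.0000| = 0.150

0.150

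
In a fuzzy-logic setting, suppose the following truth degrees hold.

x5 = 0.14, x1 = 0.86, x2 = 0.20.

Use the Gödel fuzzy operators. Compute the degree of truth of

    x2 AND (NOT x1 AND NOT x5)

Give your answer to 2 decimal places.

0.14

NOT x1 = 1 − 0.86 = 0.14
NOT x5 = 1 − 0.14 = 0.86
NOT x1 AND NOT x5 = min(a, b) on (0.14, 0.86) = 0.14
x2 AND (NOT x1 AND NOT x5) = min(a, b) on (0.20, 0.14) = 0.14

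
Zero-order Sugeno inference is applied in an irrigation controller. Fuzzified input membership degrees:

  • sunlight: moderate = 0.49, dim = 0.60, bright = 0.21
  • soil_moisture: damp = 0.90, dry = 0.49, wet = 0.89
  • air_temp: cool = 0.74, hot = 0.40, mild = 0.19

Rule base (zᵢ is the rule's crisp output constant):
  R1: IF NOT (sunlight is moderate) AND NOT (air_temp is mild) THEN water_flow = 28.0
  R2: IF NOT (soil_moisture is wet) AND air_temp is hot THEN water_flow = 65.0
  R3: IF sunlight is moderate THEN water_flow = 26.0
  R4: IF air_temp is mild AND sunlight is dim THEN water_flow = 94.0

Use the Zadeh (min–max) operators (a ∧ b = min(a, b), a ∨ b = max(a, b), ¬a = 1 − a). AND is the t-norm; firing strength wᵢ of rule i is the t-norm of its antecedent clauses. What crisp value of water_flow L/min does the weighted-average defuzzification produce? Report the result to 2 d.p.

40.02

R1 (z=28.0): ¬moderate=1−0.49=0.51, ¬mild=1−0.19=0.81; AND[min(a, b)] → w = 0.51
R2 (z=65.0): ¬wet=1−0.89=0.11, hot=0.40; AND[min(a, b)] → w = 0.11
R3 (z=26.0): moderate=0.49 → w = 0.49
R4 (z=94.0): mild=0.19, dim=0.60; AND[min(a, b)] → w = 0.19
Weighted average = (0.51·28.0 + 0.11·65.0 + 0.49·26.0 + 0.19·94.0) / (0.51 + 0.11 + 0.49 + 0.19)
  = 52.0300 / 1.3000 = 40.02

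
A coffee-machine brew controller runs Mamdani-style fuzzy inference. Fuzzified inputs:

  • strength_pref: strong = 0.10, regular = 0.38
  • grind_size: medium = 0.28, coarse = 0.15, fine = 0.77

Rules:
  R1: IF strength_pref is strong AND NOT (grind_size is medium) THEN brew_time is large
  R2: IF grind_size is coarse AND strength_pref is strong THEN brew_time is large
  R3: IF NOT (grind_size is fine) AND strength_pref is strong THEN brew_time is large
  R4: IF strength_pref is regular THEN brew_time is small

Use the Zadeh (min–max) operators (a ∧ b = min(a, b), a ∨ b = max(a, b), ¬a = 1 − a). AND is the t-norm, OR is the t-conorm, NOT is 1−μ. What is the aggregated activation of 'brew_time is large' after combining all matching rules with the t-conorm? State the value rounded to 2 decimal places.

R1: strong=0.10, ¬medium=1−0.28=0.72; AND[min(a, b)] → w = 0.10
R2: coarse=0.15, strong=0.10; AND[min(a, b)] → w = 0.10
R3: ¬fine=1−0.77=0.23, strong=0.10; AND[min(a, b)] → w = 0.10
R4: regular=0.38 → w = 0.38
Rules with consequent 'large': {R1, R2, R3} → strengths 0.10, 0.10, 0.10
Aggregate via t-conorm [max(a, b)]: 0.10

0.10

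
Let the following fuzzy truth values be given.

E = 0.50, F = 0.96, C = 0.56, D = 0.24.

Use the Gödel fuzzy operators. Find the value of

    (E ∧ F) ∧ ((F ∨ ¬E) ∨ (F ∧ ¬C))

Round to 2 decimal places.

E ∧ F = min(a, b) on (0.50, 0.96) = 0.50
¬E = 1 − 0.50 = 0.50
F ∨ ¬E = max(a, b) on (0.96, 0.50) = 0.96
¬C = 1 − 0.56 = 0.44
F ∧ ¬C = min(a, b) on (0.96, 0.44) = 0.44
(F ∨ ¬E) ∨ (F ∧ ¬C) = max(a, b) on (0.96, 0.44) = 0.96
(E ∧ F) ∧ ((F ∨ ¬E) ∨ (F ∧ ¬C)) = min(a, b) on (0.50, 0.96) = 0.50

0.50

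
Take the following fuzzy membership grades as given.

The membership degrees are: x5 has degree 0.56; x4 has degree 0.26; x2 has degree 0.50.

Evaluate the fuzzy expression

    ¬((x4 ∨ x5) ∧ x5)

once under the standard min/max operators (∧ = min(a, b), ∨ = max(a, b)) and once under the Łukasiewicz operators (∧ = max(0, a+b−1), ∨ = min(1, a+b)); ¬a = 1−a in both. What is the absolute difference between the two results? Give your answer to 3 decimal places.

Under standard min/max:
  x4 ∨ x5 = max(a, b) on (0.26, 0.56) = 0.56
  (x4 ∨ x5) ∧ x5 = min(a, b) on (0.56, 0.56) = 0.56
  ¬((x4 ∨ x5) ∧ x5) = 1 − 0.56 = 0.44
  → value = 0.4400
Under Łukasiewicz:
  x4 ∨ x5 = min(1, a+b) on (0.26, 0.56) = 0.82
  (x4 ∨ x5) ∧ x5 = max(0, a+b−1) on (0.82, 0.56) = 0.38
  ¬((x4 ∨ x5) ∧ x5) = 1 − 0.38 = 0.62
  → value = 0.6200
|0.4400 − 0.6200| = 0.180

0.180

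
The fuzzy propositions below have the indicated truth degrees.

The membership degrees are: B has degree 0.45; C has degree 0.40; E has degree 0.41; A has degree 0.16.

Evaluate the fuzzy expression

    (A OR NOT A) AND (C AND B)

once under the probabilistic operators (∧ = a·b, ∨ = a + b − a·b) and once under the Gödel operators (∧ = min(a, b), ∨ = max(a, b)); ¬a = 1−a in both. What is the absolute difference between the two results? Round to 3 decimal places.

Under probabilistic:
  NOT A = 1 − 0.1600 = 0.8400
  A OR NOT A = a + b − a·b on (0.1600, 0.8400) = 0.8656
  C AND B = a·b on (0.4000, 0.4500) = 0.1800
  (A OR NOT A) AND (C AND B) = a·b on (0.8656, 0.1800) = 0.1558
  → value = 0.1558
Under Gödel:
  NOT A = 1 − 0.16 = 0.84
  A OR NOT A = max(a, b) on (0.16, 0.84) = 0.84
  C AND B = min(a, b) on (0.40, 0.45) = 0.40
  (A OR NOT A) AND (C AND B) = min(a, b) on (0.84, 0.40) = 0.40
  → value = 0.4000
|0.1558 − 0.4000| = 0.244

0.244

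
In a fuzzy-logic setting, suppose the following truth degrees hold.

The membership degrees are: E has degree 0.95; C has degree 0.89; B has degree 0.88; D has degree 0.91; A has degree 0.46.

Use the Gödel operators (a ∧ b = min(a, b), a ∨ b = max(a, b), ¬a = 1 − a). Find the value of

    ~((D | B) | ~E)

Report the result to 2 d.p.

D | B = max(a, b) on (0.91, 0.88) = 0.91
~E = 1 − 0.95 = 0.05
(D | B) | ~E = max(a, b) on (0.91, 0.05) = 0.91
~((D | B) | ~E) = 1 − 0.91 = 0.09

0.09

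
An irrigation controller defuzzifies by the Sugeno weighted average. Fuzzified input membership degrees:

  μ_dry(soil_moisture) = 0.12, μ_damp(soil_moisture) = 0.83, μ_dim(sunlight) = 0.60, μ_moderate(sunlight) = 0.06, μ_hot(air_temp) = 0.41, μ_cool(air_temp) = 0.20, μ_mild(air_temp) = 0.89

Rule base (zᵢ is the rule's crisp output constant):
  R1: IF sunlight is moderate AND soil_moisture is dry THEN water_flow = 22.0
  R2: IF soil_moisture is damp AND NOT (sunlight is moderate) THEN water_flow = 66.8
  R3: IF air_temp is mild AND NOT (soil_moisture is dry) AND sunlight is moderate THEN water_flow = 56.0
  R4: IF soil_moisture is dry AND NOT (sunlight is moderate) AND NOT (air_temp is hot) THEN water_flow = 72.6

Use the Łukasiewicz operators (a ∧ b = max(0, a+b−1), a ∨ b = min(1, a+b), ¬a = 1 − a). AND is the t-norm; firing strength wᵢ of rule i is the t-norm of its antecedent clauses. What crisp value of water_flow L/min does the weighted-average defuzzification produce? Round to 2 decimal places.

R1 (z=22.0): moderate=0.06, dry=0.12; AND[max(0, a+b−1)] → w = 0.00
R2 (z=66.8): damp=0.83, ¬moderate=1−0.06=0.94; AND[max(0, a+b−1)] → w = 0.77
R3 (z=56.0): mild=0.89, ¬dry=1−0.12=0.88, moderate=0.06; AND[max(0, a+b−1)] → w = 0.00
R4 (z=72.6): dry=0.12, ¬moderate=1−0.06=0.94, ¬hot=1−0.41=0.59; AND[max(0, a+b−1)] → w = 0.00
Weighted average = (0.00·22.0 + 0.77·66.8 + 0.00·56.0 + 0.00·72.6) / (0.00 + 0.77 + 0.00 + 0.00)
  = 51.4360 / 0.7700 = 66.80

66.80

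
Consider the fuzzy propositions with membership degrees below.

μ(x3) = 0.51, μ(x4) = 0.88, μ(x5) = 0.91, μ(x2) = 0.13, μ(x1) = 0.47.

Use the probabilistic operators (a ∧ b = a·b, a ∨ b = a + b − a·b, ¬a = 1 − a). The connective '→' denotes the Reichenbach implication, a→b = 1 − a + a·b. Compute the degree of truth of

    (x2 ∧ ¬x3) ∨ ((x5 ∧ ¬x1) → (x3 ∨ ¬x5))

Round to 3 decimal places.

0.799

¬x3 = 1 − 0.5100 = 0.4900
x2 ∧ ¬x3 = a·b on (0.1300, 0.4900) = 0.0637
¬x1 = 1 − 0.4700 = 0.5300
x5 ∧ ¬x1 = a·b on (0.9100, 0.5300) = 0.4823
¬x5 = 1 − 0.9100 = 0.0900
x3 ∨ ¬x5 = a + b − a·b on (0.5100, 0.0900) = 0.5541
(x5 ∧ ¬x1) → (x3 ∨ ¬x5)  [Reichenbach: 1 − a + a·b] with a=0.4823, b=0.5541 → 0.7849
(x2 ∧ ¬x3) ∨ ((x5 ∧ ¬x1) → (x3 ∨ ¬x5)) = a + b − a·b on (0.0637, 0.7849) = 0.7986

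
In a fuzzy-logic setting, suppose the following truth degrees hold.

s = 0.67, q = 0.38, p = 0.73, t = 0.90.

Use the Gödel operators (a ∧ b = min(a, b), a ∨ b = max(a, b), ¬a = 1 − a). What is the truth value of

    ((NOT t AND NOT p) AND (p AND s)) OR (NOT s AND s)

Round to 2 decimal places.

0.33

NOT t = 1 − 0.90 = 0.10
NOT p = 1 − 0.73 = 0.27
NOT t AND NOT p = min(a, b) on (0.10, 0.27) = 0.10
p AND s = min(a, b) on (0.73, 0.67) = 0.67
(NOT t AND NOT p) AND (p AND s) = min(a, b) on (0.10, 0.67) = 0.10
NOT s = 1 − 0.67 = 0.33
NOT s AND s = min(a, b) on (0.33, 0.67) = 0.33
((NOT t AND NOT p) AND (p AND s)) OR (NOT s AND s) = max(a, b) on (0.10, 0.33) = 0.33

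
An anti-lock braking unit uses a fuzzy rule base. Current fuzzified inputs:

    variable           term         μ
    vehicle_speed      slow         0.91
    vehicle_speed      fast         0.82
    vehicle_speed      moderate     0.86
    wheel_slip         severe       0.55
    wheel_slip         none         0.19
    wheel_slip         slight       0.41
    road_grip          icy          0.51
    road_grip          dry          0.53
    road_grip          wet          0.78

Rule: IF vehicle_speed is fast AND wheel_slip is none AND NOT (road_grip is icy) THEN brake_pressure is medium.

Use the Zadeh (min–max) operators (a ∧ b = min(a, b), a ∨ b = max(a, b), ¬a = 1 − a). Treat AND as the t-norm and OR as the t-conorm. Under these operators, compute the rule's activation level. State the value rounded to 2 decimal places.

firing strength: fast=0.82, none=0.19, ¬icy=1−0.51=0.49; AND[min(a, b)] → w = 0.19

0.19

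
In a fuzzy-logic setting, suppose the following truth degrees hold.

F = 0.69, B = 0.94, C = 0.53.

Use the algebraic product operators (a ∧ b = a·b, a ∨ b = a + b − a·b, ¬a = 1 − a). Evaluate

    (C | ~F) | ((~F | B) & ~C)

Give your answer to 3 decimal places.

0.822

~F = 1 − 0.6900 = 0.3100
C | ~F = a + b − a·b on (0.5300, 0.3100) = 0.6757
~F = 1 − 0.6900 = 0.3100
~F | B = a + b − a·b on (0.3100, 0.9400) = 0.9586
~C = 1 − 0.5300 = 0.4700
(~F | B) & ~C = a·b on (0.9586, 0.4700) = 0.4505
(C | ~F) | ((~F | B) & ~C) = a + b − a·b on (0.6757, 0.4505) = 0.8218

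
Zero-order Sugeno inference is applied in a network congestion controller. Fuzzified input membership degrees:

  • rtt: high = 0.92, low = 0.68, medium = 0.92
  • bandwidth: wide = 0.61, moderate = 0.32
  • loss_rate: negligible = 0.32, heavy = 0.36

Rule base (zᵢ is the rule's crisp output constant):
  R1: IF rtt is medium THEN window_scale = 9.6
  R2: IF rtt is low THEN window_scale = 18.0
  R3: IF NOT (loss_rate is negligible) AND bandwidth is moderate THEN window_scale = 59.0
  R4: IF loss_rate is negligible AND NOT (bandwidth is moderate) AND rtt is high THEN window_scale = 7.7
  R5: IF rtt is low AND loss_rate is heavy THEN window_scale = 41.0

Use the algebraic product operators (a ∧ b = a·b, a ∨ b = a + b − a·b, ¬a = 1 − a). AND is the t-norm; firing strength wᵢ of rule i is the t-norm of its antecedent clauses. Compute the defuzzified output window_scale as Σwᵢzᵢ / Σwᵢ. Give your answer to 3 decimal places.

R1 (z=9.6): medium=0.92 → w = 0.9200
R2 (z=18.0): low=0.68 → w = 0.6800
R3 (z=59.0): ¬negligible=1−0.32=0.68, moderate=0.32; AND[a·b] → w = 0.2176
R4 (z=7.7): negligible=0.32, ¬moderate=1−0.32=0.68, high=0.92; AND[a·b] → w = 0.2002
R5 (z=41.0): low=0.68, heavy=0.36; AND[a·b] → w = 0.2448
Weighted average = (0.9200·9.6 + 0.6800·18.0 + 0.2176·59.0 + 0.2002·7.7 + 0.2448·41.0) / (0.9200 + 0.6800 + 0.2176 + 0.2002 + 0.2448)
  = 45.4887 / 2.2626 = 20.105

20.105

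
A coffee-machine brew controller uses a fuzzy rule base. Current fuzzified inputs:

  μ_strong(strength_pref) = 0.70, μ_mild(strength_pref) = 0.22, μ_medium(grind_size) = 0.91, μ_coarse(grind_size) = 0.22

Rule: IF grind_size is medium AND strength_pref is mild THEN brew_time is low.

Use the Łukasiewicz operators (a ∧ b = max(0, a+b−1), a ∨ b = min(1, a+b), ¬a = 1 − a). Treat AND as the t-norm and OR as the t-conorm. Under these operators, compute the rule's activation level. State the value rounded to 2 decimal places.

0.13

firing strength: medium=0.91, mild=0.22; AND[max(0, a+b−1)] → w = 0.13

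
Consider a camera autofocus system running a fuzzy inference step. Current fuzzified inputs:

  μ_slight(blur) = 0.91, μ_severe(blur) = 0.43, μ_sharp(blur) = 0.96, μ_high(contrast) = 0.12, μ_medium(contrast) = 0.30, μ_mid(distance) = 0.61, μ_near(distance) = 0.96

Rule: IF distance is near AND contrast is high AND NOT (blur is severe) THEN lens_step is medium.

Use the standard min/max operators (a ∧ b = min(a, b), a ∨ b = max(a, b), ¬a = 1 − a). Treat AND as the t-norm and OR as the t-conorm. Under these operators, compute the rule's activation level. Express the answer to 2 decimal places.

firing strength: near=0.96, high=0.12, ¬severe=1−0.43=0.57; AND[min(a, b)] → w = 0.12

0.12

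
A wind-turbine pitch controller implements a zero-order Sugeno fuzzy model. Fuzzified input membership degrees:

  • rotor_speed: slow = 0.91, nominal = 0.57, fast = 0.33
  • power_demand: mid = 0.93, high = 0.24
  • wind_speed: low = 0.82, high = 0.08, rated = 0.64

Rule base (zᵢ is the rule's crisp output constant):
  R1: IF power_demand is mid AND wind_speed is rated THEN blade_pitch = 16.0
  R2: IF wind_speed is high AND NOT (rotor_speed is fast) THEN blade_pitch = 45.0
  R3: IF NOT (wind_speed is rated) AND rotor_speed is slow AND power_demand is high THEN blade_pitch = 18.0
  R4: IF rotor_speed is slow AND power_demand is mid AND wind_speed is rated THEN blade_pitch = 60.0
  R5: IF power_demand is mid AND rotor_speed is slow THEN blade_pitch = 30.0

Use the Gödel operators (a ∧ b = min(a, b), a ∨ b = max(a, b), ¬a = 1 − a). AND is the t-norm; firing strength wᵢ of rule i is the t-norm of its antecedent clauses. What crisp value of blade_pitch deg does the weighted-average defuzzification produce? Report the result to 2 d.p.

33.41

R1 (z=16.0): mid=0.93, rated=0.64; AND[min(a, b)] → w = 0.64
R2 (z=45.0): high=0.08, ¬fast=1−0.33=0.67; AND[min(a, b)] → w = 0.08
R3 (z=18.0): ¬rated=1−0.64=0.36, slow=0.91, high=0.24; AND[min(a, b)] → w = 0.24
R4 (z=60.0): slow=0.91, mid=0.93, rated=0.64; AND[min(a, b)] → w = 0.64
R5 (z=30.0): mid=0.93, slow=0.91; AND[min(a, b)] → w = 0.91
Weighted average = (0.64·16.0 + 0.08·45.0 + 0.24·18.0 + 0.64·60.0 + 0.91·30.0) / (0.64 + 0.08 + 0.24 + 0.64 + 0.91)
  = 83.8600 / 2.5100 = 33.41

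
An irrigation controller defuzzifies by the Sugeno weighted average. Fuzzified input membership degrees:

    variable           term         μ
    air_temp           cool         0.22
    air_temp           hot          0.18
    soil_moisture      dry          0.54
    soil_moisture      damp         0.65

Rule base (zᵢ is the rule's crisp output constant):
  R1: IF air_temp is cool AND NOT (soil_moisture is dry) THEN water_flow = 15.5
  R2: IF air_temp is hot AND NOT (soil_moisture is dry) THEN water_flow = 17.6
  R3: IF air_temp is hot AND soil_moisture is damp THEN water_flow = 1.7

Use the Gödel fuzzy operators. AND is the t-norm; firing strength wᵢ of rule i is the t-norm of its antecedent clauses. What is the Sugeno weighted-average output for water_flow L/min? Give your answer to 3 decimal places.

11.869

R1 (z=15.5): cool=0.22, ¬dry=1−0.54=0.46; AND[min(a, b)] → w = 0.22
R2 (z=17.6): hot=0.18, ¬dry=1−0.54=0.46; AND[min(a, b)] → w = 0.18
R3 (z=1.7): hot=0.18, damp=0.65; AND[min(a, b)] → w = 0.18
Weighted average = (0.22·15.5 + 0.18·17.6 + 0.18·1.7) / (0.22 + 0.18 + 0.18)
  = 6.8840 / 0.5800 = 11.869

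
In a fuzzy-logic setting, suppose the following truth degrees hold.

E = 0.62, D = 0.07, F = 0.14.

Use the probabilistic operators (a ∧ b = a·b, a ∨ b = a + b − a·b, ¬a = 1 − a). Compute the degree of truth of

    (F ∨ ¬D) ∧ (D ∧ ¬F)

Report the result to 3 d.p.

0.057

¬D = 1 − 0.0700 = 0.9300
F ∨ ¬D = a + b − a·b on (0.1400, 0.9300) = 0.9398
¬F = 1 − 0.1400 = 0.8600
D ∧ ¬F = a·b on (0.0700, 0.8600) = 0.0602
(F ∨ ¬D) ∧ (D ∧ ¬F) = a·b on (0.9398, 0.0602) = 0.0566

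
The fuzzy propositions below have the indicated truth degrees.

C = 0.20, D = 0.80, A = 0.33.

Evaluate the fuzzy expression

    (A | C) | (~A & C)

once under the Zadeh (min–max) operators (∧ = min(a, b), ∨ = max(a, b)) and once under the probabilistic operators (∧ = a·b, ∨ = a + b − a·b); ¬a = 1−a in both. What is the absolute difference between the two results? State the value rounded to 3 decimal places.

Under Zadeh (min–max):
  A | C = max(a, b) on (0.33, 0.20) = 0.33
  ~A = 1 − 0.33 = 0.67
  ~A & C = min(a, b) on (0.67, 0.20) = 0.20
  (A | C) | (~A & C) = max(a, b) on (0.33, 0.20) = 0.33
  → value = 0.3300
Under probabilistic:
  A | C = a + b − a·b on (0.3300, 0.2000) = 0.4640
  ~A = 1 − 0.3300 = 0.6700
  ~A & C = a·b on (0.6700, 0.2000) = 0.1340
  (A | C) | (~A & C) = a + b − a·b on (0.4640, 0.1340) = 0.5358
  → value = 0.5358
|0.3300 − 0.5358| = 0.206

0.206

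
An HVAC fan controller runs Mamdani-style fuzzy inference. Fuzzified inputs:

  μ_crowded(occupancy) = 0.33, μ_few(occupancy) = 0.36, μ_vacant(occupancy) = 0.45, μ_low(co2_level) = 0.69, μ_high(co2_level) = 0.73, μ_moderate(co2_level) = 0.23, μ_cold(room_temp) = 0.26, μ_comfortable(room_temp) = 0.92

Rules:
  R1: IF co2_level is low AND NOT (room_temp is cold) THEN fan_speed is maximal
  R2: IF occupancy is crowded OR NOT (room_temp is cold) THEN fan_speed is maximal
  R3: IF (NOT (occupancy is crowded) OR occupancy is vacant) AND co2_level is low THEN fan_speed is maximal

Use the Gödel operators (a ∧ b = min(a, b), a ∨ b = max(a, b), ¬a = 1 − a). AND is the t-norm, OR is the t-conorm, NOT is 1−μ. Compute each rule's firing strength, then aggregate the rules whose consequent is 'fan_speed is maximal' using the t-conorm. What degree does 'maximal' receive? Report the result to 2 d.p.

R1: low=0.69, ¬cold=1−0.26=0.74; AND[min(a, b)] → w = 0.69
R2: crowded=0.33, ¬cold=1−0.26=0.74; OR[max(a, b)] → w = 0.74
R3: (¬crowded=1−0.33=0.67 OR vacant=0.45) = 0.67; AND[min(a, b)] with low=0.69 → w = 0.67
Rules with consequent 'maximal': {R1, R2, R3} → strengths 0.69, 0.74, 0.67
Aggregate via t-conorm [max(a, b)]: 0.74

0.74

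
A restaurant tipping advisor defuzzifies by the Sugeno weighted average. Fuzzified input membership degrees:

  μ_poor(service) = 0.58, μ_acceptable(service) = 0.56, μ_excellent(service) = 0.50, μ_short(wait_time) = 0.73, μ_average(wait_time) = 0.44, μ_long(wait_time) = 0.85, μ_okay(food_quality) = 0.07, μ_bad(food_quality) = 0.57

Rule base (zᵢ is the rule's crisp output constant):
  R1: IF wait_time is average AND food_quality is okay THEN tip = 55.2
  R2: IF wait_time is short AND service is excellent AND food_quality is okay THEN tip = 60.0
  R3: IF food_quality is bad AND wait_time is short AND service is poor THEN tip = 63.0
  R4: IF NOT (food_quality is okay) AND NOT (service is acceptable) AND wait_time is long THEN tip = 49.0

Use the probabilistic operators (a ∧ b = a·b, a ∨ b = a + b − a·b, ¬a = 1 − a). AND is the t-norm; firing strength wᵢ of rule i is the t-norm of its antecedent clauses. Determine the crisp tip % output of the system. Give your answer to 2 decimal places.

R1 (z=55.2): average=0.44, okay=0.07; AND[a·b] → w = 0.0308
R2 (z=60.0): short=0.73, excellent=0.50, okay=0.07; AND[a·b] → w = 0.0256
R3 (z=63.0): bad=0.57, short=0.73, poor=0.58; AND[a·b] → w = 0.2413
R4 (z=49.0): ¬okay=1−0.07=0.93, ¬acceptable=1−0.56=0.44, long=0.85; AND[a·b] → w = 0.3478
Weighted average = (0.0308·55.2 + 0.0256·60.0 + 0.2413·63.0 + 0.3478·49.0) / (0.0308 + 0.0256 + 0.2413 + 0.3478)
  = 35.4806 / 0.6455 = 54.97

54.97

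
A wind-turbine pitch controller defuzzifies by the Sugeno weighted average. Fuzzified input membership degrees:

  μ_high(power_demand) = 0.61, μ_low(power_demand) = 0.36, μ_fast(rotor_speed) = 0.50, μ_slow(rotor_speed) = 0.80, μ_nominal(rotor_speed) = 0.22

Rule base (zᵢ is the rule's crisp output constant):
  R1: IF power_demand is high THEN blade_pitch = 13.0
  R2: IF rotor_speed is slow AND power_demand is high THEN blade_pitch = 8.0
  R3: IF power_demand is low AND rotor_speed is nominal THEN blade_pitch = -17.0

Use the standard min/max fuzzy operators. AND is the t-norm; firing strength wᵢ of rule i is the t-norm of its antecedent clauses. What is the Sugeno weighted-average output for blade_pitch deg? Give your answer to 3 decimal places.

6.299

R1 (z=13.0): high=0.61 → w = 0.61
R2 (z=8.0): slow=0.80, high=0.61; AND[min(a, b)] → w = 0.61
R3 (z=-17.0): low=0.36, nominal=0.22; AND[min(a, b)] → w = 0.22
Weighted average = (0.61·13.0 + 0.61·8.0 + 0.22·-17.0) / (0.61 + 0.61 + 0.22)
  = 9.0700 / 1.4400 = 6.299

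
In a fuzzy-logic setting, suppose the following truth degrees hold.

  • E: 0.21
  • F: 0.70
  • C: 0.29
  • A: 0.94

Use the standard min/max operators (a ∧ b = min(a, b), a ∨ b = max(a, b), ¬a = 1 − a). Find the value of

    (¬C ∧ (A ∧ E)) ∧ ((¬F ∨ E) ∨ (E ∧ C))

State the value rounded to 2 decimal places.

0.21

¬C = 1 − 0.29 = 0.71
A ∧ E = min(a, b) on (0.94, 0.21) = 0.21
¬C ∧ (A ∧ E) = min(a, b) on (0.71, 0.21) = 0.21
¬F = 1 − 0.70 = 0.30
¬F ∨ E = max(a, b) on (0.30, 0.21) = 0.30
E ∧ C = min(a, b) on (0.21, 0.29) = 0.21
(¬F ∨ E) ∨ (E ∧ C) = max(a, b) on (0.30, 0.21) = 0.30
(¬C ∧ (A ∧ E)) ∧ ((¬F ∨ E) ∨ (E ∧ C)) = min(a, b) on (0.21, 0.30) = 0.21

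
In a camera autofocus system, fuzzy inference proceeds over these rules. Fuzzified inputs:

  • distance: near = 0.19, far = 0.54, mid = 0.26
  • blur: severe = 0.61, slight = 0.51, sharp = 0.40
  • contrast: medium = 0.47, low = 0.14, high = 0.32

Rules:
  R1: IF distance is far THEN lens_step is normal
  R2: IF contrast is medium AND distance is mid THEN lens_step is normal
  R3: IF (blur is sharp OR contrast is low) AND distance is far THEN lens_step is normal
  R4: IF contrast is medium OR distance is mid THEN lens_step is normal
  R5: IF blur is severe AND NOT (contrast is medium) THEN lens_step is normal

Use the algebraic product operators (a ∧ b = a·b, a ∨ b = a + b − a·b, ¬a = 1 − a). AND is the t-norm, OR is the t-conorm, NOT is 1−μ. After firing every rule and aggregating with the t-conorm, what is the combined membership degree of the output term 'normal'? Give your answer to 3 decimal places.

R1: far=0.54 → w = 0.5400
R2: medium=0.47, mid=0.26; AND[a·b] → w = 0.1222
R3: (sharp=0.40 OR low=0.14) = 0.4840; AND[a·b] with far=0.54 → w = 0.2614
R4: medium=0.47, mid=0.26; OR[a + b − a·b] → w = 0.6078
R5: severe=0.61, ¬medium=1−0.47=0.53; AND[a·b] → w = 0.3233
Rules with consequent 'normal': {R1, R2, R3, R4, R5} → strengths 0.5400, 0.1222, 0.2614, 0.6078, 0.3233
Aggregate via t-conorm [a + b − a·b]: 0.9208

0.921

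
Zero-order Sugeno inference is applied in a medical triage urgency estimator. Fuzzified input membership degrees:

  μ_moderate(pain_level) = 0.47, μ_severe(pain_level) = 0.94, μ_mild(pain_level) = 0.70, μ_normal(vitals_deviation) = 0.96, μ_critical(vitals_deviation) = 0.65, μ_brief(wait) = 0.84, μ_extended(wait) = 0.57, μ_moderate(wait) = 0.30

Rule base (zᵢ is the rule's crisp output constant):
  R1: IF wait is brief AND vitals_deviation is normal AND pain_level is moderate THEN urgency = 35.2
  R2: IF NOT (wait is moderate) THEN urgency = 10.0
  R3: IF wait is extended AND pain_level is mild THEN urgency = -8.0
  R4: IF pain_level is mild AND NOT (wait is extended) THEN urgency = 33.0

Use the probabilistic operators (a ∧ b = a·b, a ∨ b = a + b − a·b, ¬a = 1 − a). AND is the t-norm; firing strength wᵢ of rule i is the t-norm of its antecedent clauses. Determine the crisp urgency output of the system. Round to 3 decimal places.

R1 (z=35.2): brief=0.84, normal=0.96, moderate=0.47; AND[a·b] → w = 0.3790
R2 (z=10.0): ¬moderate=1−0.30=0.70 → w = 0.7000
R3 (z=-8.0): extended=0.57, mild=0.70; AND[a·b] → w = 0.3990
R4 (z=33.0): mild=0.70, ¬extended=1−0.57=0.43; AND[a·b] → w = 0.3010
Weighted average = (0.3790·35.2 + 0.7000·10.0 + 0.3990·-8.0 + 0.3010·33.0) / (0.3790 + 0.7000 + 0.3990 + 0.3010)
  = 27.0821 / 1.7790 = 15.223

15.223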